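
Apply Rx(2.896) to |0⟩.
0.1225|0⟩ - 0.9925i|1⟩

Rx(2.896) = [[cos(θ/2), −i·sin(θ/2)], [−i·sin(θ/2), cos(θ/2)]]; θ = 2.896, cos(θ/2) ≈ 0.122488, sin(θ/2) ≈ 0.99247.
With a = amp(|0⟩) = 1 and b = amp(|1⟩) = 0:
new amp(|0⟩) = (0.122488)·a + (-0.99247i)·b = 0.1225
new amp(|1⟩) = (-0.99247i)·a + (0.122488)·b = -0.9925i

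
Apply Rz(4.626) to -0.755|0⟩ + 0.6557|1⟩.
(0.5103 + 0.5564i)|0⟩ + (-0.4432 + 0.4832i)|1⟩

Rz(4.626) = [[e^(−iθ/2), 0], [0, e^(iθ/2)]] with e^(±iθ/2) = cos(θ/2) ± i·sin(θ/2); θ = 4.626, cos(θ/2) ≈ -0.675914, sin(θ/2) ≈ 0.736981.
With a = amp(|0⟩) = -0.755 and b = amp(|1⟩) = 0.6557:
new amp(|0⟩) = (-0.675914 - 0.736981i)·a = (0.5103 + 0.5564i)
new amp(|1⟩) = (-0.675914 + 0.736981i)·b = (-0.4432 + 0.4832i)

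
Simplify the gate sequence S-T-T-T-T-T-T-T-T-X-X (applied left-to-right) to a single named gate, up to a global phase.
S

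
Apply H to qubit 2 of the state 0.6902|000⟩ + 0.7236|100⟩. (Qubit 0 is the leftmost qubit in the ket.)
0.488|000⟩ + 0.488|001⟩ + 0.5117|100⟩ + 0.5117|101⟩

H on qubit 2 mixes each pair of kets that differ only in qubit 2: amplitudes (a, b) of (|…0…⟩, |…1…⟩) become ((a + b)/√2, (a − b)/√2). Kets absent from the input have amplitude 0.
(|000⟩, |001⟩): (a, b) = (0.6902, 0) → (0.488, 0.488)
(|100⟩, |101⟩): (a, b) = (0.7236, 0) → (0.5117, 0.5117)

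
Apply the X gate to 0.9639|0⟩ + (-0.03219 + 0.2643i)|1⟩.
(-0.03219 + 0.2643i)|0⟩ + 0.9639|1⟩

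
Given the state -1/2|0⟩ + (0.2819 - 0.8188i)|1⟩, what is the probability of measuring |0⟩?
1/4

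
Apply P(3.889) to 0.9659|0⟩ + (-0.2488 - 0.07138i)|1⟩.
0.9659|0⟩ + (0.134 + 0.2215i)|1⟩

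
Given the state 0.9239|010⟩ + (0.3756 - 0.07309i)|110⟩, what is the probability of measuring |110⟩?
0.1464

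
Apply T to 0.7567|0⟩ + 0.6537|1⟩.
0.7567|0⟩ + (0.4622 + 0.4622i)|1⟩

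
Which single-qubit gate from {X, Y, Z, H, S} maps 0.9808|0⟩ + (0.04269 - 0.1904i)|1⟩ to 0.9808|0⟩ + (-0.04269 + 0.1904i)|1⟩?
Z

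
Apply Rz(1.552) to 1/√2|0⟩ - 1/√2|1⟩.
(0.5047 - 0.4953i)|0⟩ + (-0.5047 - 0.4953i)|1⟩

Rz(1.552) = [[e^(−iθ/2), 0], [0, e^(iθ/2)]] with e^(±iθ/2) = cos(θ/2) ± i·sin(θ/2); θ = 1.552, cos(θ/2) ≈ 0.713721, sin(θ/2) ≈ 0.70043.
With a = amp(|0⟩) = 1/√2 and b = amp(|1⟩) = -1/√2:
new amp(|0⟩) = (0.713721 - 0.70043i)·a = (0.5047 - 0.4953i)
new amp(|1⟩) = (0.713721 + 0.70043i)·b = (-0.5047 - 0.4953i)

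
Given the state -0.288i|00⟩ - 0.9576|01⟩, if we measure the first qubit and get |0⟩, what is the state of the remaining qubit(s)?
-0.288i|0⟩ - 0.9576|1⟩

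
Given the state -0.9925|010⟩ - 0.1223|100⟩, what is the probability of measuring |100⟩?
0.01496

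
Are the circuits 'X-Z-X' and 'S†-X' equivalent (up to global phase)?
No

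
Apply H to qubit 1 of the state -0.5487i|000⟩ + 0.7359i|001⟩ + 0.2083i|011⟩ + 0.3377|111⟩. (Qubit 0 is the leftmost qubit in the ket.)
-0.388i|000⟩ + 0.6677i|001⟩ - 0.388i|010⟩ + 0.3731i|011⟩ + 0.2388|101⟩ - 0.2388|111⟩

H on qubit 1 mixes each pair of kets that differ only in qubit 1: amplitudes (a, b) of (|…0…⟩, |…1…⟩) become ((a + b)/√2, (a − b)/√2). Kets absent from the input have amplitude 0.
(|000⟩, |010⟩): (a, b) = (-0.5487i, 0) → (-0.388i, -0.388i)
(|001⟩, |011⟩): (a, b) = (0.7359i, 0.2083i) → (0.6677i, 0.3731i)
(|101⟩, |111⟩): (a, b) = (0, 0.3377) → (0.2388, -0.2388)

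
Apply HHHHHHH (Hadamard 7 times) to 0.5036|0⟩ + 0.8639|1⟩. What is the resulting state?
0.967|0⟩ - 0.2548|1⟩

H² = I, so H^7 = H: a single Hadamard. With (a, b) = (0.5036, 0.8639), H gives ((a + b)/√2, (a − b)/√2) = (0.967, -0.2548).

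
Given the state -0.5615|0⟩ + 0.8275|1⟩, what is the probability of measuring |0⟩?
0.3153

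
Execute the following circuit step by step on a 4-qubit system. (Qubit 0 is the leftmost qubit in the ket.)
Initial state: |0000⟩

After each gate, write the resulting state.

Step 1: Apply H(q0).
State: 1/√2|0000⟩ + 1/√2|1000⟩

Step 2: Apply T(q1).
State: 1/√2|0000⟩ + 1/√2|1000⟩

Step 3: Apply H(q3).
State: 1/2|0000⟩ + 1/2|0001⟩ + 1/2|1000⟩ + 1/2|1001⟩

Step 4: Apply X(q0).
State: 1/2|0000⟩ + 1/2|0001⟩ + 1/2|1000⟩ + 1/2|1001⟩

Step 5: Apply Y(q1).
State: (1/2)i|0100⟩ + (1/2)i|0101⟩ + (1/2)i|1100⟩ + (1/2)i|1101⟩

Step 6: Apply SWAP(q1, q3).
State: (1/2)i|0001⟩ + (1/2)i|0101⟩ + (1/2)i|1001⟩ + (1/2)i|1101⟩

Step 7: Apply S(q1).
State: (1/2)i|0001⟩ - 1/2|0101⟩ + (1/2)i|1001⟩ - 1/2|1101⟩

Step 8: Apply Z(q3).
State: -(1/2)i|0001⟩ + 1/2|0101⟩ - (1/2)i|1001⟩ + 1/2|1101⟩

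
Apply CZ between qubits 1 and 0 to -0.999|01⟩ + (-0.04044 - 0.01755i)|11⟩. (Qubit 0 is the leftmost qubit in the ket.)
-0.999|01⟩ + (0.04044 + 0.01755i)|11⟩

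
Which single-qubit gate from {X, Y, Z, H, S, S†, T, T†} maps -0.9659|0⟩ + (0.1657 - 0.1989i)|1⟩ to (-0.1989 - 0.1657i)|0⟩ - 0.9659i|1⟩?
Y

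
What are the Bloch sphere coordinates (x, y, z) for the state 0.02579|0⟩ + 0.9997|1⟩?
(0.05156, 0, -0.9987)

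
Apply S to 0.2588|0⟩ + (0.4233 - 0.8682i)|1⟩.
0.2588|0⟩ + (0.8682 + 0.4233i)|1⟩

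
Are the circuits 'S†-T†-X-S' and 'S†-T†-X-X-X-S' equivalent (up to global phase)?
Yes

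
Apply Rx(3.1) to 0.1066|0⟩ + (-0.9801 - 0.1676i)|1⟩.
(-0.1653 + 0.9799i)|0⟩ + (-0.02038 - 0.1101i)|1⟩

Rx(3.1) = [[cos(θ/2), −i·sin(θ/2)], [−i·sin(θ/2), cos(θ/2)]]; θ = 3.1, cos(θ/2) ≈ 0.0207948, sin(θ/2) ≈ 0.999784.
With a = amp(|0⟩) = 0.1066 and b = amp(|1⟩) = (-0.9801 - 0.1676i):
new amp(|0⟩) = (0.0207948)·a + (-0.999784i)·b = (-0.1653 + 0.9799i)
new amp(|1⟩) = (-0.999784i)·a + (0.0207948)·b = (-0.02038 - 0.1101i)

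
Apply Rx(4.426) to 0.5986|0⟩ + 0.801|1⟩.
(-0.3585 - 0.6414i)|0⟩ + (-0.4798 - 0.4793i)|1⟩

Rx(4.426) = [[cos(θ/2), −i·sin(θ/2)], [−i·sin(θ/2), cos(θ/2)]]; θ = 4.426, cos(θ/2) ≈ -0.598962, sin(θ/2) ≈ 0.800778.
With a = amp(|0⟩) = 0.5986 and b = amp(|1⟩) = 0.801:
new amp(|0⟩) = (-0.598962)·a + (-0.800778i)·b = (-0.3585 - 0.6414i)
new amp(|1⟩) = (-0.800778i)·a + (-0.598962)·b = (-0.4798 - 0.4793i)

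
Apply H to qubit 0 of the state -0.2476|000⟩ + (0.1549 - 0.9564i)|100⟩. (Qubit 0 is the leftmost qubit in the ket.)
(-0.06555 - 0.6763i)|000⟩ + (-0.2846 + 0.6763i)|100⟩

H on qubit 0 mixes each pair of kets that differ only in qubit 0: amplitudes (a, b) of (|…0…⟩, |…1…⟩) become ((a + b)/√2, (a − b)/√2). Kets absent from the input have amplitude 0.
(|000⟩, |100⟩): (a, b) = (-0.2476, (0.1549 - 0.9564i)) → ((-0.06555 - 0.6763i), (-0.2846 + 0.6763i))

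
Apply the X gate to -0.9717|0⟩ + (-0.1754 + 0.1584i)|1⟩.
(-0.1754 + 0.1584i)|0⟩ - 0.9717|1⟩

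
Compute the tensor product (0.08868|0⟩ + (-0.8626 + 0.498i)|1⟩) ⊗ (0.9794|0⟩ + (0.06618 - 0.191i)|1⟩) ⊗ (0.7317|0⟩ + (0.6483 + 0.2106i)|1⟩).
0.06355|000⟩ + (0.05631 + 0.01829i)|001⟩ + (0.004294 - 0.01239i)|010⟩ + (0.007372 - 0.009745i)|011⟩ + (-0.6182 + 0.3569i)|100⟩ + (-0.6504 + 0.1383i)|101⟩ + (0.02783 + 0.1447i)|110⟩ + (-0.01698 + 0.1362i)|111⟩

amp(|b₁b₂…⟩) = product of the factor amplitudes for bits b₁, b₂, …; only kets whose every factor amplitude is nonzero survive.
|000⟩: (0.08868)(0.9794)(0.7317) = 0.06355
|001⟩: (0.08868)(0.9794)(0.6483 + 0.2106i) = (0.05631 + 0.01829i)
|010⟩: (0.08868)(0.06618 - 0.191i)(0.7317) = (0.004294 - 0.01239i)
|011⟩: (0.08868)(0.06618 - 0.191i)(0.6483 + 0.2106i) = (0.007372 - 0.009745i)
|100⟩: (-0.8626 + 0.498i)(0.9794)(0.7317) = (-0.6182 + 0.3569i)
|101⟩: (-0.8626 + 0.498i)(0.9794)(0.6483 + 0.2106i) = (-0.6504 + 0.1383i)
|110⟩: (-0.8626 + 0.498i)(0.06618 - 0.191i)(0.7317) = (0.02783 + 0.1447i)
|111⟩: (-0.8626 + 0.498i)(0.06618 - 0.191i)(0.6483 + 0.2106i) = (-0.01698 + 0.1362i)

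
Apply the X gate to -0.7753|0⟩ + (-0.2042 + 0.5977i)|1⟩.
(-0.2042 + 0.5977i)|0⟩ - 0.7753|1⟩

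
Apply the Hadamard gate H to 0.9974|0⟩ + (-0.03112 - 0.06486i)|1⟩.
(0.6833 - 0.04586i)|0⟩ + (0.7273 + 0.04586i)|1⟩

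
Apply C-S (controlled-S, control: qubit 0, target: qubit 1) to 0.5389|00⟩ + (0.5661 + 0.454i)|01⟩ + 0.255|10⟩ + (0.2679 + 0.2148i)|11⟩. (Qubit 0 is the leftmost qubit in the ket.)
0.5389|00⟩ + (0.5661 + 0.454i)|01⟩ + 0.255|10⟩ + (-0.2148 + 0.2679i)|11⟩

C-S leaves the control-|0⟩ kets |00⟩, |01⟩ unchanged and applies S to qubit 1 on the control-|1⟩ pair (|10⟩, |11⟩).
S = [[1, 0], [0, i]].
With a = amp(|10⟩) = 0.255 and b = amp(|11⟩) = (0.2679 + 0.2148i):
new amp(|10⟩) = (1)·a = 0.255
new amp(|11⟩) = (i)·b = (-0.2148 + 0.2679i)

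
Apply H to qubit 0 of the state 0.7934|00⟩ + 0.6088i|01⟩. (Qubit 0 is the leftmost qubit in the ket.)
0.561|00⟩ + 0.4305i|01⟩ + 0.561|10⟩ + 0.4305i|11⟩

H on qubit 0 mixes each pair of kets that differ only in qubit 0: amplitudes (a, b) of (|…0…⟩, |…1…⟩) become ((a + b)/√2, (a − b)/√2). Kets absent from the input have amplitude 0.
(|00⟩, |10⟩): (a, b) = (0.7934, 0) → (0.561, 0.561)
(|01⟩, |11⟩): (a, b) = (0.6088i, 0) → (0.4305i, 0.4305i)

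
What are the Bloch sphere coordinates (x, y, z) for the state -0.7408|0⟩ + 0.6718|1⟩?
(-0.9953, 0, 0.09747)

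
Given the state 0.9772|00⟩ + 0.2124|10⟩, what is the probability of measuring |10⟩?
0.04511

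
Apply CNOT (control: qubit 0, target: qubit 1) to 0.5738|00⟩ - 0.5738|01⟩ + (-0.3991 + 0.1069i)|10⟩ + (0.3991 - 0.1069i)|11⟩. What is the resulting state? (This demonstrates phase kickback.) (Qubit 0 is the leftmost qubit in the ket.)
0.5738|00⟩ - 0.5738|01⟩ + (0.3991 - 0.1069i)|10⟩ + (-0.3991 + 0.1069i)|11⟩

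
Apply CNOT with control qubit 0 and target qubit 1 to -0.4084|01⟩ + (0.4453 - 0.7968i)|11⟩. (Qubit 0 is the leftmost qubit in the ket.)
-0.4084|01⟩ + (0.4453 - 0.7968i)|10⟩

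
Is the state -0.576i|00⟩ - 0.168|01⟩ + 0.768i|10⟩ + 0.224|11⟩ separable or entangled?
Separable

Writing the state as a|00⟩ + b|01⟩ + c|10⟩ + d|11⟩, it is a product state iff ad − bc = 0.
Here (a, b, c, d) = (-0.576i, -0.168, 0.768i, 0.224): ad − bc = (-0.576i)(0.224) − (-0.168)(0.768i) = 0, so the state is separable.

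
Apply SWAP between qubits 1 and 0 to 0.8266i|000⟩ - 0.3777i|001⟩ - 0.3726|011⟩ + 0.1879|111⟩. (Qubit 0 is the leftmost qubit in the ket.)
0.8266i|000⟩ - 0.3777i|001⟩ - 0.3726|101⟩ + 0.1879|111⟩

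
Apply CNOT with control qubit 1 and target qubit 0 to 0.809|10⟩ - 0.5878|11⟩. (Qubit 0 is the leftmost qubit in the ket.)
-0.5878|01⟩ + 0.809|10⟩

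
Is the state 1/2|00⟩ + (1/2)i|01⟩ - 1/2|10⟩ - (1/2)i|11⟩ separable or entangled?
Separable

Writing the state as a|00⟩ + b|01⟩ + c|10⟩ + d|11⟩, it is a product state iff ad − bc = 0.
Here (a, b, c, d) = (1/2, (1/2)i, -1/2, -(1/2)i): ad − bc = (1/2)(-(1/2)i) − ((1/2)i)(-1/2) = 0, so the state is separable.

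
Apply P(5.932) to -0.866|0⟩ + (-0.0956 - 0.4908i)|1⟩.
-0.866|0⟩ + (-0.2586 - 0.428i)|1⟩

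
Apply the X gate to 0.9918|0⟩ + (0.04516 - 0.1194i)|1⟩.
(0.04516 - 0.1194i)|0⟩ + 0.9918|1⟩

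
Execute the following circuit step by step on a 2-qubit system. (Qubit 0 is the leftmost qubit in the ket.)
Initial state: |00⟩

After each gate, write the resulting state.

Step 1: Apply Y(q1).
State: i|01⟩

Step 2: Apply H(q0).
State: (1/√2)i|01⟩ + (1/√2)i|11⟩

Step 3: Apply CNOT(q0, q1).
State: (1/√2)i|01⟩ + (1/√2)i|10⟩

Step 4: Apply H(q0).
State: (1/2)i|00⟩ + (1/2)i|01⟩ - (1/2)i|10⟩ + (1/2)i|11⟩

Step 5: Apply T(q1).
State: (1/2)i|00⟩ + (-1/√8 + (1/√8)i)|01⟩ - (1/2)i|10⟩ + (-1/√8 + (1/√8)i)|11⟩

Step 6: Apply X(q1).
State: (-1/√8 + (1/√8)i)|00⟩ + (1/2)i|01⟩ + (-1/√8 + (1/√8)i)|10⟩ - (1/2)i|11⟩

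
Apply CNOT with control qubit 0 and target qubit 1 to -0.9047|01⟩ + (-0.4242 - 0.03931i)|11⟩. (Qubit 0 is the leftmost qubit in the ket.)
-0.9047|01⟩ + (-0.4242 - 0.03931i)|10⟩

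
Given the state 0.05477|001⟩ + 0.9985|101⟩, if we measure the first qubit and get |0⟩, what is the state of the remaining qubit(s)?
|01⟩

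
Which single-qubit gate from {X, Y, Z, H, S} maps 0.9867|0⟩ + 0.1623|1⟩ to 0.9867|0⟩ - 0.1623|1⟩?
Z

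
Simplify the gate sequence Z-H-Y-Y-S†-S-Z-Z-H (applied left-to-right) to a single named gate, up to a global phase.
Z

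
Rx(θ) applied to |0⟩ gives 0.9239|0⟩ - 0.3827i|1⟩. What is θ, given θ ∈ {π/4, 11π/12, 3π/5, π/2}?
π/4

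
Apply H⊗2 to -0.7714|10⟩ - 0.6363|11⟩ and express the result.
-0.7039|00⟩ - 0.06755|01⟩ + 0.7039|10⟩ + 0.06755|11⟩

H⊗2 gives amp(|y⟩) = (1/2) Σ_x (−1)^(x·y) amp(|x⟩), where x·y is the number of positions in which both x and y have a 1.
|00⟩: (-0.7714 - 0.6363)/2 = -0.7039
|01⟩: (-0.7714 + 0.6363)/2 = -0.06755
|10⟩: (0.7714 + 0.6363)/2 = 0.7039
|11⟩: (0.7714 - 0.6363)/2 = 0.06755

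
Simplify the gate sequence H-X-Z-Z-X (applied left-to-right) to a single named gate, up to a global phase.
H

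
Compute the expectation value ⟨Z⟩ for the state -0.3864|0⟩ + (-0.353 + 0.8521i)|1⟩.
-0.7014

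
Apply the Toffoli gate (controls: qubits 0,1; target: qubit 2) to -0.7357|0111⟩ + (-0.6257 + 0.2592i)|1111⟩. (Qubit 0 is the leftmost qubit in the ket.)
-0.7357|0111⟩ + (-0.6257 + 0.2592i)|1101⟩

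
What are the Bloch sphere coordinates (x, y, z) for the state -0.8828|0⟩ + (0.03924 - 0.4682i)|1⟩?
(-0.06928, 0.8267, 0.5586)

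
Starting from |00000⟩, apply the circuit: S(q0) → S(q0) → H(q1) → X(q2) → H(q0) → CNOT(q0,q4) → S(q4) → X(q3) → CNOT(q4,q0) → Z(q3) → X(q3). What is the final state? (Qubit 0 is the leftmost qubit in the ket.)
-1/2|00100⟩ - (1/2)i|00101⟩ - 1/2|01100⟩ - (1/2)i|01101⟩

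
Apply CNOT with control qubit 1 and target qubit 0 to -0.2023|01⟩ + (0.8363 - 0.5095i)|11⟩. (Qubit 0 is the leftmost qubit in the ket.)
(0.8363 - 0.5095i)|01⟩ - 0.2023|11⟩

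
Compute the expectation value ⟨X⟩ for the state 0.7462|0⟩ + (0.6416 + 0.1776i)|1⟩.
0.9575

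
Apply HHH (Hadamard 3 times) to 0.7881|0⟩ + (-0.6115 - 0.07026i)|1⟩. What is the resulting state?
(0.1249 - 0.04968i)|0⟩ + (0.9897 + 0.04968i)|1⟩

H² = I, so H^3 = H: a single Hadamard. With (a, b) = (0.7881, (-0.6115 - 0.07026i)), H gives ((a + b)/√2, (a − b)/√2) = ((0.1249 - 0.04968i), (0.9897 + 0.04968i)).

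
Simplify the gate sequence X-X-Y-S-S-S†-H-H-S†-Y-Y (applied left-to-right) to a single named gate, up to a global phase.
Y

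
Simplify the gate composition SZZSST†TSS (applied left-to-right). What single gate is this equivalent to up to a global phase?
S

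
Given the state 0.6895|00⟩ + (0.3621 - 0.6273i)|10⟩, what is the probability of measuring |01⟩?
0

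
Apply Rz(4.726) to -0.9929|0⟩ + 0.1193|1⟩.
(0.7068 + 0.6973i)|0⟩ + (-0.08493 + 0.08378i)|1⟩

Rz(4.726) = [[e^(−iθ/2), 0], [0, e^(iθ/2)]] with e^(±iθ/2) = cos(θ/2) ± i·sin(θ/2); θ = 4.726, cos(θ/2) ≈ -0.711903, sin(θ/2) ≈ 0.702278.
With a = amp(|0⟩) = -0.9929 and b = amp(|1⟩) = 0.1193:
new amp(|0⟩) = (-0.711903 - 0.702278i)·a = (0.7068 + 0.6973i)
new amp(|1⟩) = (-0.711903 + 0.702278i)·b = (-0.08493 + 0.08378i)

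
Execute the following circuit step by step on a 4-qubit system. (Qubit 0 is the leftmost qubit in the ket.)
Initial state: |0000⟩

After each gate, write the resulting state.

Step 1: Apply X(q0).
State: |1000⟩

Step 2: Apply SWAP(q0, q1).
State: |0100⟩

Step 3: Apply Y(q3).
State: i|0101⟩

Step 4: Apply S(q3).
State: -|0101⟩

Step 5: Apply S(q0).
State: -|0101⟩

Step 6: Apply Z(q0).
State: -|0101⟩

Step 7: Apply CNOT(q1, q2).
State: -|0111⟩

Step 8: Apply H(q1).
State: -1/√2|0011⟩ + 1/√2|0111⟩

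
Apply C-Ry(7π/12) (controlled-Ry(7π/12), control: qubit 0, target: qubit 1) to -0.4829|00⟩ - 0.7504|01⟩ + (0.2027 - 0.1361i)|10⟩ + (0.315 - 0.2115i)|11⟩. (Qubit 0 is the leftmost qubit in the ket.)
-0.4829|00⟩ - 0.7504|01⟩ + (-0.1265 + 0.08494i)|10⟩ + (0.3526 - 0.2367i)|11⟩

C-Ry(7π/12) leaves the control-|0⟩ kets |00⟩, |01⟩ unchanged and applies Ry(7π/12) to qubit 1 on the control-|1⟩ pair (|10⟩, |11⟩).
Ry(7π/12) = [[cos(θ/2), −sin(θ/2)], [sin(θ/2), cos(θ/2)]]; θ = 7π/12, cos(θ/2) ≈ 0.608761, sin(θ/2) ≈ 0.793353.
With a = amp(|10⟩) = (0.2027 - 0.1361i) and b = amp(|11⟩) = (0.315 - 0.2115i):
new amp(|10⟩) = (0.608761)·a + (-0.793353)·b = (-0.1265 + 0.08494i)
new amp(|11⟩) = (0.793353)·a + (0.608761)·b = (0.3526 - 0.2367i)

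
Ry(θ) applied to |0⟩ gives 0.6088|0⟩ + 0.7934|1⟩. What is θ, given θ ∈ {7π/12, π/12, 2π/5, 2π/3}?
7π/12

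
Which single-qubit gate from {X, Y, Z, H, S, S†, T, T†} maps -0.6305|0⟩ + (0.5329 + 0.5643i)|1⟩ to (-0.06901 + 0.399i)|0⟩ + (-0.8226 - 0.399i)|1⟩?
H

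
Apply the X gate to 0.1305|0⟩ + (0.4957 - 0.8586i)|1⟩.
(0.4957 - 0.8586i)|0⟩ + 0.1305|1⟩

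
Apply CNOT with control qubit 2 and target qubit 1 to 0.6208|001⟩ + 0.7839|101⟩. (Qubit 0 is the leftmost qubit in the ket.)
0.6208|011⟩ + 0.7839|111⟩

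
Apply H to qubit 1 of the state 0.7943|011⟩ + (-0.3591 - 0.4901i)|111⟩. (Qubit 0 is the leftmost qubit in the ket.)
0.5617|001⟩ - 0.5617|011⟩ + (-0.2539 - 0.3466i)|101⟩ + (0.2539 + 0.3466i)|111⟩

H on qubit 1 mixes each pair of kets that differ only in qubit 1: amplitudes (a, b) of (|…0…⟩, |…1…⟩) become ((a + b)/√2, (a − b)/√2). Kets absent from the input have amplitude 0.
(|001⟩, |011⟩): (a, b) = (0, 0.7943) → (0.5617, -0.5617)
(|101⟩, |111⟩): (a, b) = (0, (-0.3591 - 0.4901i)) → ((-0.2539 - 0.3466i), (0.2539 + 0.3466i))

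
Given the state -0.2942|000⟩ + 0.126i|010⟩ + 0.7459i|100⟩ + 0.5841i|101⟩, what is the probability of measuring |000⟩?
0.08655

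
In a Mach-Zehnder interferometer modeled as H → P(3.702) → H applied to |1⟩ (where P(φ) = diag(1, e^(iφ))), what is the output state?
(0.9235 + 0.2658i)|0⟩ + (0.07648 - 0.2658i)|1⟩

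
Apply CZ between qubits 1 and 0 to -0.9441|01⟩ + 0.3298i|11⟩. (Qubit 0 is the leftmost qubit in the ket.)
-0.9441|01⟩ - 0.3298i|11⟩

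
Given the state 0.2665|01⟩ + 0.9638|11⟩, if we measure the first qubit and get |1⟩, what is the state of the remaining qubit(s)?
|1⟩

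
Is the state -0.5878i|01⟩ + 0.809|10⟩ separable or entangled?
Entangled

Writing the state as a|00⟩ + b|01⟩ + c|10⟩ + d|11⟩, it is a product state iff ad − bc = 0.
Here (a, b, c, d) = (0, -0.5878i, 0.809, 0): ad − bc = (0)(0) − (-0.5878i)(0.809) = 0.4755i ≠ 0, so the state is entangled.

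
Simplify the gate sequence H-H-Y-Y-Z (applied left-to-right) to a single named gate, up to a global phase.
Z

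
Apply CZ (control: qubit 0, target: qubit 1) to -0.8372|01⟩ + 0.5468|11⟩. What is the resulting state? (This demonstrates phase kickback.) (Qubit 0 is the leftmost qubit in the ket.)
-0.8372|01⟩ - 0.5468|11⟩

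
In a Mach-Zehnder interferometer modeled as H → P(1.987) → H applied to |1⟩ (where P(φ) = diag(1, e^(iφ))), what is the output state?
(0.7021 - 0.4573i)|0⟩ + (0.2979 + 0.4573i)|1⟩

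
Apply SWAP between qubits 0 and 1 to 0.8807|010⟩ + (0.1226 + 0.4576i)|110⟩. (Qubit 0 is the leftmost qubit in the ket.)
0.8807|100⟩ + (0.1226 + 0.4576i)|110⟩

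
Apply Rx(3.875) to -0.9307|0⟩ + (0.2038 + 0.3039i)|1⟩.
(0.6174 - 0.1903i)|0⟩ + (-0.07307 + 0.7599i)|1⟩

Rx(3.875) = [[cos(θ/2), −i·sin(θ/2)], [−i·sin(θ/2), cos(θ/2)]]; θ = 3.875, cos(θ/2) ≈ -0.35854, sin(θ/2) ≈ 0.933514.
With a = amp(|0⟩) = -0.9307 and b = amp(|1⟩) = (0.2038 + 0.3039i):
new amp(|0⟩) = (-0.35854)·a + (-0.933514i)·b = (0.6174 - 0.1903i)
new amp(|1⟩) = (-0.933514i)·a + (-0.35854)·b = (-0.07307 + 0.7599i)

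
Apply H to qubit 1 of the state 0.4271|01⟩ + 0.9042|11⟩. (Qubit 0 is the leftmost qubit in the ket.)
0.302|00⟩ - 0.302|01⟩ + 0.6394|10⟩ - 0.6394|11⟩

H on qubit 1 mixes each pair of kets that differ only in qubit 1: amplitudes (a, b) of (|…0…⟩, |…1…⟩) become ((a + b)/√2, (a − b)/√2). Kets absent from the input have amplitude 0.
(|00⟩, |01⟩): (a, b) = (0, 0.4271) → (0.302, -0.302)
(|10⟩, |11⟩): (a, b) = (0, 0.9042) → (0.6394, -0.6394)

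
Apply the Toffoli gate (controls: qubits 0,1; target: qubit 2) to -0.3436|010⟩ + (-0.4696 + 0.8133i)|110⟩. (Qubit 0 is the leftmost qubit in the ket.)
-0.3436|010⟩ + (-0.4696 + 0.8133i)|111⟩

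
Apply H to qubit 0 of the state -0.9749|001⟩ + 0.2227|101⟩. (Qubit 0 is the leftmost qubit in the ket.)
-0.5319|001⟩ - 0.8468|101⟩

H on qubit 0 mixes each pair of kets that differ only in qubit 0: amplitudes (a, b) of (|…0…⟩, |…1…⟩) become ((a + b)/√2, (a − b)/√2). Kets absent from the input have amplitude 0.
(|001⟩, |101⟩): (a, b) = (-0.9749, 0.2227) → (-0.5319, -0.8468)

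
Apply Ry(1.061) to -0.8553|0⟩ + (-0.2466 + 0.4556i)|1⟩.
(-0.613 - 0.2305i)|0⟩ + (-0.6455 + 0.393i)|1⟩

Ry(1.061) = [[cos(θ/2), −sin(θ/2)], [sin(θ/2), cos(θ/2)]]; θ = 1.061, cos(θ/2) ≈ 0.862554, sin(θ/2) ≈ 0.505965.
With a = amp(|0⟩) = -0.8553 and b = amp(|1⟩) = (-0.2466 + 0.4556i):
new amp(|0⟩) = (0.862554)·a + (-0.505965)·b = (-0.613 - 0.2305i)
new amp(|1⟩) = (0.505965)·a + (0.862554)·b = (-0.6455 + 0.393i)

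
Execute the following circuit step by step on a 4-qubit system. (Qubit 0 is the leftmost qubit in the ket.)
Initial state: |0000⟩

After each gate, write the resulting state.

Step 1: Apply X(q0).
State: |1000⟩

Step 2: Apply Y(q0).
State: -i|0000⟩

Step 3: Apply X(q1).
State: -i|0100⟩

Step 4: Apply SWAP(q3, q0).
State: -i|0100⟩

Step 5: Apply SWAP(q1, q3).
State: -i|0001⟩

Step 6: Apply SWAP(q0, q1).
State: -i|0001⟩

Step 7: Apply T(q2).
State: -i|0001⟩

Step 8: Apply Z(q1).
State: -i|0001⟩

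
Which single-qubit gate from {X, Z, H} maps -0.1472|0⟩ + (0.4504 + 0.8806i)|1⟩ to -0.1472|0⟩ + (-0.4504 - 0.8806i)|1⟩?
Z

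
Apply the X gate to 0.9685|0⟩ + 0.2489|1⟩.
0.2489|0⟩ + 0.9685|1⟩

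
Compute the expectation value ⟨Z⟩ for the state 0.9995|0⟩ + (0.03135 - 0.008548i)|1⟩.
0.9979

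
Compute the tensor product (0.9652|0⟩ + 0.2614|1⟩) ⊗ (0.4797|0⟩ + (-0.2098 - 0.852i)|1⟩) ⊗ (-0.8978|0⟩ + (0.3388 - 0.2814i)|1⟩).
-0.4157|000⟩ + (0.1569 - 0.1303i)|001⟩ + (0.1818 + 0.7383i)|010⟩ + (-0.3 - 0.2216i)|011⟩ - 0.1126|100⟩ + (0.04248 - 0.03529i)|101⟩ + (0.04924 + 0.2i)|110⟩ + (-0.08125 - 0.06002i)|111⟩

amp(|b₁b₂…⟩) = product of the factor amplitudes for bits b₁, b₂, …; only kets whose every factor amplitude is nonzero survive.
|000⟩: (0.9652)(0.4797)(-0.8978) = -0.4157
|001⟩: (0.9652)(0.4797)(0.3388 - 0.2814i) = (0.1569 - 0.1303i)
|010⟩: (0.9652)(-0.2098 - 0.852i)(-0.8978) = (0.1818 + 0.7383i)
|011⟩: (0.9652)(-0.2098 - 0.852i)(0.3388 - 0.2814i) = (-0.3 - 0.2216i)
|100⟩: (0.2614)(0.4797)(-0.8978) = -0.1126
|101⟩: (0.2614)(0.4797)(0.3388 - 0.2814i) = (0.04248 - 0.03529i)
|110⟩: (0.2614)(-0.2098 - 0.852i)(-0.8978) = (0.04924 + 0.2i)
|111⟩: (0.2614)(-0.2098 - 0.852i)(0.3388 - 0.2814i) = (-0.08125 - 0.06002i)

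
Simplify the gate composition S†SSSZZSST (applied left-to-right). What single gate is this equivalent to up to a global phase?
T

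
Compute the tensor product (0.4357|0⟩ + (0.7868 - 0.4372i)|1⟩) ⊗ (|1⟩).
0.4357|01⟩ + (0.7868 - 0.4372i)|11⟩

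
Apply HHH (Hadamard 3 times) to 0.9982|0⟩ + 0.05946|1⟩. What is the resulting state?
0.7479|0⟩ + 0.6638|1⟩

H² = I, so H^3 = H: a single Hadamard. With (a, b) = (0.9982, 0.05946), H gives ((a + b)/√2, (a − b)/√2) = (0.7479, 0.6638).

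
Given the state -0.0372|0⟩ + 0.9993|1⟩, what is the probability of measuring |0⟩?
0.001384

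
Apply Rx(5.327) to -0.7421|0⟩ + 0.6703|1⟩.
(0.6589 - 0.3084i)|0⟩ + (-0.5951 + 0.3414i)|1⟩

Rx(5.327) = [[cos(θ/2), −i·sin(θ/2)], [−i·sin(θ/2), cos(θ/2)]]; θ = 5.327, cos(θ/2) ≈ -0.887874, sin(θ/2) ≈ 0.460087.
With a = amp(|0⟩) = -0.7421 and b = amp(|1⟩) = 0.6703:
new amp(|0⟩) = (-0.887874)·a + (-0.460087i)·b = (0.6589 - 0.3084i)
new amp(|1⟩) = (-0.460087i)·a + (-0.887874)·b = (-0.5951 + 0.3414i)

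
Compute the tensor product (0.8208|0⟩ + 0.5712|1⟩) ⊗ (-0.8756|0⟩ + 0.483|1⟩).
-0.7187|00⟩ + 0.3964|01⟩ - 0.5001|10⟩ + 0.2759|11⟩

amp(|b₁b₂…⟩) = product of the factor amplitudes for bits b₁, b₂, …; only kets whose every factor amplitude is nonzero survive.
|00⟩: (0.8208)(-0.8756) = -0.7187
|01⟩: (0.8208)(0.483) = 0.3964
|10⟩: (0.5712)(-0.8756) = -0.5001
|11⟩: (0.5712)(0.483) = 0.2759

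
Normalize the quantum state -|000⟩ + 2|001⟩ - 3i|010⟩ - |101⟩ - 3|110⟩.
-0.2041|000⟩ + 1/√6|001⟩ - 0.6124i|010⟩ - 0.2041|101⟩ - 0.6124|110⟩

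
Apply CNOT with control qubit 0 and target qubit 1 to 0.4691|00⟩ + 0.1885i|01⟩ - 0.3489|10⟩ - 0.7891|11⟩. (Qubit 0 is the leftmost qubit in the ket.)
0.4691|00⟩ + 0.1885i|01⟩ - 0.7891|10⟩ - 0.3489|11⟩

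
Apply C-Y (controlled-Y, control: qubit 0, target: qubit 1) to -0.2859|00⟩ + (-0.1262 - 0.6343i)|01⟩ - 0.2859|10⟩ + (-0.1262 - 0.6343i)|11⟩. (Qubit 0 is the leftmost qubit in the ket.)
-0.2859|00⟩ + (-0.1262 - 0.6343i)|01⟩ + (-0.6343 + 0.1262i)|10⟩ - 0.2859i|11⟩

C-Y leaves the control-|0⟩ kets |00⟩, |01⟩ unchanged and applies Y to qubit 1 on the control-|1⟩ pair (|10⟩, |11⟩).
Y = [[0, -i], [i, 0]].
With a = amp(|10⟩) = -0.2859 and b = amp(|11⟩) = (-0.1262 - 0.6343i):
new amp(|10⟩) = (-i)·b = (-0.6343 + 0.1262i)
new amp(|11⟩) = (i)·a = -0.2859i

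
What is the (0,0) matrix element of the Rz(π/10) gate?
(0.9877 - 0.1564i)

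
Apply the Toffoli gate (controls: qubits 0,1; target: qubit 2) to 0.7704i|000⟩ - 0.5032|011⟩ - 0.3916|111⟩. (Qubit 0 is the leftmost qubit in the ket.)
0.7704i|000⟩ - 0.5032|011⟩ - 0.3916|110⟩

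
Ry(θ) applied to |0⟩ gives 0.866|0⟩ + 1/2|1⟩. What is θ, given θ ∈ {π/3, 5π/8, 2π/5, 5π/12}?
π/3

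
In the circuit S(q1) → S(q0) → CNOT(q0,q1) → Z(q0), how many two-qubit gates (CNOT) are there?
1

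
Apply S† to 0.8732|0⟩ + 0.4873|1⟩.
0.8732|0⟩ - 0.4873i|1⟩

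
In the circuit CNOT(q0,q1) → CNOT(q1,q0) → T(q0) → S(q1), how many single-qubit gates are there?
2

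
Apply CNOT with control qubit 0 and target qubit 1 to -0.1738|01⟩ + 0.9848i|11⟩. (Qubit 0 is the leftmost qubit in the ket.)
-0.1738|01⟩ + 0.9848i|10⟩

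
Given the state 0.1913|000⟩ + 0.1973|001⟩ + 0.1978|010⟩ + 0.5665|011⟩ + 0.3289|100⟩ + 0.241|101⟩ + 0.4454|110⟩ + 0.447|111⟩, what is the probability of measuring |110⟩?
0.1984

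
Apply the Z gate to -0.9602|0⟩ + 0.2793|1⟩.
-0.9602|0⟩ - 0.2793|1⟩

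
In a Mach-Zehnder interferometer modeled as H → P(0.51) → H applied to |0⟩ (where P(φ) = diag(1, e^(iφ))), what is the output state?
(0.9364 + 0.2441i)|0⟩ + (0.06363 - 0.2441i)|1⟩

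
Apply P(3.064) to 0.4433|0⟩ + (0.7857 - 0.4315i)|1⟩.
0.4433|0⟩ + (-0.7499 + 0.4911i)|1⟩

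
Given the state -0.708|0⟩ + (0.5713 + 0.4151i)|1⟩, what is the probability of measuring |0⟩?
0.5013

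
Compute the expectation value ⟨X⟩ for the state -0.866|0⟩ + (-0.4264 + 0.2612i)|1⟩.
0.7385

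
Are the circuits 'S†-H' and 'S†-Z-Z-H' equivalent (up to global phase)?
Yes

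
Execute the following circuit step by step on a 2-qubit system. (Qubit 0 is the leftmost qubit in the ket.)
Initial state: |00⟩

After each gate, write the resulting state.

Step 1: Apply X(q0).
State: |10⟩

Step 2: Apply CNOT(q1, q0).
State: |10⟩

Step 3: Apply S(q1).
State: |10⟩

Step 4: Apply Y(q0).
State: -i|00⟩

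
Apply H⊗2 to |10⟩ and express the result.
1/2|00⟩ + 1/2|01⟩ - 1/2|10⟩ - 1/2|11⟩

H⊗2 gives amp(|y⟩) = (1/2) Σ_x (−1)^(x·y) amp(|x⟩), where x·y is the number of positions in which both x and y have a 1.
|00⟩: (1)/2 = 1/2
|01⟩: (1)/2 = 1/2
|10⟩: (-1)/2 = -1/2
|11⟩: (-1)/2 = -1/2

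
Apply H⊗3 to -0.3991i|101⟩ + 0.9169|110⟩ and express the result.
(0.3242 - 0.1411i)|000⟩ + (0.3242 + 0.1411i)|001⟩ + (-0.3242 - 0.1411i)|010⟩ + (-0.3242 + 0.1411i)|011⟩ + (-0.3242 + 0.1411i)|100⟩ + (-0.3242 - 0.1411i)|101⟩ + (0.3242 + 0.1411i)|110⟩ + (0.3242 - 0.1411i)|111⟩

H⊗3 gives amp(|y⟩) = (1/2√2) Σ_x (−1)^(x·y) amp(|x⟩), where x·y is the number of positions in which both x and y have a 1.
|000⟩: (-0.3991i + 0.9169)/(2√2) = (0.3242 - 0.1411i)
|001⟩: (0.3991i + 0.9169)/(2√2) = (0.3242 + 0.1411i)
|010⟩: (-0.3991i - 0.9169)/(2√2) = (-0.3242 - 0.1411i)
|011⟩: (0.3991i - 0.9169)/(2√2) = (-0.3242 + 0.1411i)
|100⟩: (0.3991i - 0.9169)/(2√2) = (-0.3242 + 0.1411i)
|101⟩: (-0.3991i - 0.9169)/(2√2) = (-0.3242 - 0.1411i)
|110⟩: (0.3991i + 0.9169)/(2√2) = (0.3242 + 0.1411i)
|111⟩: (-0.3991i + 0.9169)/(2√2) = (0.3242 - 0.1411i)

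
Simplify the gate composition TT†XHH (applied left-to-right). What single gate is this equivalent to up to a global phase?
X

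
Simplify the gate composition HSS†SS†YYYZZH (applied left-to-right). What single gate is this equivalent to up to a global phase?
Y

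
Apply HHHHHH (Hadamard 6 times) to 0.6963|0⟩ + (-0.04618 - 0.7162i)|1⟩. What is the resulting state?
0.6963|0⟩ + (-0.04618 - 0.7162i)|1⟩

H² = I, so an even number of Hadamards cancels: H^6 = I and the state is unchanged.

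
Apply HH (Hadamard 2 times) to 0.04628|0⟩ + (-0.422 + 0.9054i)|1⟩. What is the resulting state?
0.04628|0⟩ + (-0.422 + 0.9054i)|1⟩

H² = I, so an even number of Hadamards cancels: H^2 = I and the state is unchanged.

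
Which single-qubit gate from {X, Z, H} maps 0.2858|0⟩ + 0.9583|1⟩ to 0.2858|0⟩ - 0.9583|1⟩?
Z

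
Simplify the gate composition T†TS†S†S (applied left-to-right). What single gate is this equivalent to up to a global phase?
S†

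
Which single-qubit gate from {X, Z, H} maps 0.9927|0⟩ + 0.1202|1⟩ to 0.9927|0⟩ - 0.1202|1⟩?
Z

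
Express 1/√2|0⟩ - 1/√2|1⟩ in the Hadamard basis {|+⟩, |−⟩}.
|−⟩

With |ψ⟩ = α|0⟩ + β|1⟩, the Hadamard-basis coefficients are ⟨+|ψ⟩ = (α + β)/√2 and ⟨−|ψ⟩ = (α − β)/√2.
Here α = 1/√2, β = -1/√2: (α + β)/√2 = 0, (α − β)/√2 = 1.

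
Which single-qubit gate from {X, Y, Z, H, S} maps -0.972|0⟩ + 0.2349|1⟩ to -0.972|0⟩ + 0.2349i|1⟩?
S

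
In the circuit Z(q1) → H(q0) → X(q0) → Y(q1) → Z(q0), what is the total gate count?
5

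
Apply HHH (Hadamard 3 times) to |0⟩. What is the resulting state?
1/√2|0⟩ + 1/√2|1⟩

H² = I, so H^3 = H: a single Hadamard. With (a, b) = (1, 0), H gives ((a + b)/√2, (a − b)/√2) = (1/√2, 1/√2).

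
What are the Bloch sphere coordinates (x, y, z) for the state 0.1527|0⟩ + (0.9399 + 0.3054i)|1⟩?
(0.287, 0.09327, -0.9534)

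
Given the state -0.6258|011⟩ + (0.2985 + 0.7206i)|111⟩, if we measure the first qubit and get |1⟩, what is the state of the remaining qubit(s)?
(0.3827 + 0.9239i)|11⟩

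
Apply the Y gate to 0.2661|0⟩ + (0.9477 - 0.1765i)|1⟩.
(-0.1765 - 0.9477i)|0⟩ + 0.2661i|1⟩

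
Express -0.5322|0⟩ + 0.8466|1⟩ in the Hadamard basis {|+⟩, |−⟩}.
0.2223|+⟩ - 0.975|−⟩

With |ψ⟩ = α|0⟩ + β|1⟩, the Hadamard-basis coefficients are ⟨+|ψ⟩ = (α + β)/√2 and ⟨−|ψ⟩ = (α − β)/√2.
Here α = -0.5322, β = 0.8466: (α + β)/√2 = 0.2223, (α − β)/√2 = -0.975.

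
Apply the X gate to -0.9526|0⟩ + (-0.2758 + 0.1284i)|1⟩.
(-0.2758 + 0.1284i)|0⟩ - 0.9526|1⟩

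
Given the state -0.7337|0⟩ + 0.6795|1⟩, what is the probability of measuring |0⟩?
0.5383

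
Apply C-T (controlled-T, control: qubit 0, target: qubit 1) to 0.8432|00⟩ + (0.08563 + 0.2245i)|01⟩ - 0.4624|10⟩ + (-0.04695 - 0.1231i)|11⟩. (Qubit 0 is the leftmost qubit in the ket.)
0.8432|00⟩ + (0.08563 + 0.2245i)|01⟩ - 0.4624|10⟩ + (0.05385 - 0.1202i)|11⟩

C-T leaves the control-|0⟩ kets |00⟩, |01⟩ unchanged and applies T to qubit 1 on the control-|1⟩ pair (|10⟩, |11⟩).
T = [[1, 0], [0, (1/√2 + (1/√2)i)]].
With a = amp(|10⟩) = -0.4624 and b = amp(|11⟩) = (-0.04695 - 0.1231i):
new amp(|10⟩) = (1)·a = -0.4624
new amp(|11⟩) = (1/√2 + (1/√2)i)·b = (0.05385 - 0.1202i)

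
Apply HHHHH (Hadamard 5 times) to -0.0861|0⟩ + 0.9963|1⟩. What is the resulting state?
0.6436|0⟩ - 0.7654|1⟩

H² = I, so H^5 = H: a single Hadamard. With (a, b) = (-0.0861, 0.9963), H gives ((a + b)/√2, (a − b)/√2) = (0.6436, -0.7654).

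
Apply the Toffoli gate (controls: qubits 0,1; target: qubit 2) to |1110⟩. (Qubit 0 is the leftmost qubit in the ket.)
|1100⟩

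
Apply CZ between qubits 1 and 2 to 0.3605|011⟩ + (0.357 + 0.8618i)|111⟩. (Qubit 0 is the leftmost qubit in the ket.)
-0.3605|011⟩ + (-0.357 - 0.8618i)|111⟩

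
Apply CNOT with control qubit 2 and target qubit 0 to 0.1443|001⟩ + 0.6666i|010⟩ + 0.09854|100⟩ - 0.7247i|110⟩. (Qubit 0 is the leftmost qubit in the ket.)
0.6666i|010⟩ + 0.09854|100⟩ + 0.1443|101⟩ - 0.7247i|110⟩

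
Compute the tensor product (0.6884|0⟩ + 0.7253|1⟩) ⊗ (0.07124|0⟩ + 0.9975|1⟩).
0.04904|00⟩ + 0.6867|01⟩ + 0.05167|10⟩ + 0.7235|11⟩

amp(|b₁b₂…⟩) = product of the factor amplitudes for bits b₁, b₂, …; only kets whose every factor amplitude is nonzero survive.
|00⟩: (0.6884)(0.07124) = 0.04904
|01⟩: (0.6884)(0.9975) = 0.6867
|10⟩: (0.7253)(0.07124) = 0.05167
|11⟩: (0.7253)(0.9975) = 0.7235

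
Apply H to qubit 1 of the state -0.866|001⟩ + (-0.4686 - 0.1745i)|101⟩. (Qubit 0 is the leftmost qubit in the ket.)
-0.6124|001⟩ - 0.6124|011⟩ + (-0.3314 - 0.1234i)|101⟩ + (-0.3314 - 0.1234i)|111⟩

H on qubit 1 mixes each pair of kets that differ only in qubit 1: amplitudes (a, b) of (|…0…⟩, |…1…⟩) become ((a + b)/√2, (a − b)/√2). Kets absent from the input have amplitude 0.
(|001⟩, |011⟩): (a, b) = (-0.866, 0) → (-0.6124, -0.6124)
(|101⟩, |111⟩): (a, b) = ((-0.4686 - 0.1745i), 0) → ((-0.3314 - 0.1234i), (-0.3314 - 0.1234i))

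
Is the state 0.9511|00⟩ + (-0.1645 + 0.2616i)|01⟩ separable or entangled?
Separable

Writing the state as a|00⟩ + b|01⟩ + c|10⟩ + d|11⟩, it is a product state iff ad − bc = 0.
Here (a, b, c, d) = (0.9511, (-0.1645 + 0.2616i), 0, 0): ad − bc = (0.9511)(0) − (-0.1645 + 0.2616i)(0) = 0, so the state is separable.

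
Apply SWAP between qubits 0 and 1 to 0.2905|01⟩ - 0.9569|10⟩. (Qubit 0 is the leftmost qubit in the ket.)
-0.9569|01⟩ + 0.2905|10⟩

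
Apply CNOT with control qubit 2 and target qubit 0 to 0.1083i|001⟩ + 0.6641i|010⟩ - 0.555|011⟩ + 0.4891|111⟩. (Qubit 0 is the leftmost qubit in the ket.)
0.6641i|010⟩ + 0.4891|011⟩ + 0.1083i|101⟩ - 0.555|111⟩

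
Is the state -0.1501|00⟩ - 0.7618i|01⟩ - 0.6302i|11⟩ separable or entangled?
Entangled

Writing the state as a|00⟩ + b|01⟩ + c|10⟩ + d|11⟩, it is a product state iff ad − bc = 0.
Here (a, b, c, d) = (-0.1501, -0.7618i, 0, -0.6302i): ad − bc = (-0.1501)(-0.6302i) − (-0.7618i)(0) = 0.09459i ≠ 0, so the state is entangled.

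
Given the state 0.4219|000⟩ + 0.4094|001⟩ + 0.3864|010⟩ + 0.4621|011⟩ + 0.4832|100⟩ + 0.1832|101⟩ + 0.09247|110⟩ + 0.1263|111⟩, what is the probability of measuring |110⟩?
0.008551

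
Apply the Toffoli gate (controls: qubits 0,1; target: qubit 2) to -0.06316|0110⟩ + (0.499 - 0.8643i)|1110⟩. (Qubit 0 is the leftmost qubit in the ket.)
-0.06316|0110⟩ + (0.499 - 0.8643i)|1100⟩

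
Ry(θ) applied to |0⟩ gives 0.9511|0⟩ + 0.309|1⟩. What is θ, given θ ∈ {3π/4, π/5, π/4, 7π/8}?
π/5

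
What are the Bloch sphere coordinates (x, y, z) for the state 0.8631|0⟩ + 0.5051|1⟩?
(0.8719, 0, 0.4898)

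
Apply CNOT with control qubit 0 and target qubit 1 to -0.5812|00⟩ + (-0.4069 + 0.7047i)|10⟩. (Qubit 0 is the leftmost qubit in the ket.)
-0.5812|00⟩ + (-0.4069 + 0.7047i)|11⟩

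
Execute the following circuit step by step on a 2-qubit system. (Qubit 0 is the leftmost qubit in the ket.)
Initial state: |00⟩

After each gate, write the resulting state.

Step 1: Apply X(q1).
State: |01⟩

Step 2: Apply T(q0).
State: |01⟩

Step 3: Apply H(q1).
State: 1/√2|00⟩ - 1/√2|01⟩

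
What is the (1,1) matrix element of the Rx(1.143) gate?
0.8411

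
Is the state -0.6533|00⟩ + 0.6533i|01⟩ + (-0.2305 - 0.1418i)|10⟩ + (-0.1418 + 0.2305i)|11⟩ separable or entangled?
Separable

Writing the state as a|00⟩ + b|01⟩ + c|10⟩ + d|11⟩, it is a product state iff ad − bc = 0.
Here (a, b, c, d) = (-0.6533, 0.6533i, (-0.2305 - 0.1418i), (-0.1418 + 0.2305i)): ad − bc = (-0.6533)(-0.1418 + 0.2305i) − (0.6533i)(-0.2305 - 0.1418i) = 0, so the state is separable.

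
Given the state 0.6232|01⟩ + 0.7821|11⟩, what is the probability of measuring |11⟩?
0.6117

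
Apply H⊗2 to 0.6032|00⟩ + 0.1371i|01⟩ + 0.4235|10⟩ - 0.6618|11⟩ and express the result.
(0.1825 + 0.06855i)|00⟩ + (0.8443 - 0.06855i)|01⟩ + (0.4208 + 0.06855i)|10⟩ + (-0.2411 - 0.06855i)|11⟩

H⊗2 gives amp(|y⟩) = (1/2) Σ_x (−1)^(x·y) amp(|x⟩), where x·y is the number of positions in which both x and y have a 1.
|00⟩: (0.6032 + 0.1371i + 0.4235 - 0.6618)/2 = (0.1825 + 0.06855i)
|01⟩: (0.6032 - 0.1371i + 0.4235 + 0.6618)/2 = (0.8443 - 0.06855i)
|10⟩: (0.6032 + 0.1371i - 0.4235 + 0.6618)/2 = (0.4208 + 0.06855i)
|11⟩: (0.6032 - 0.1371i - 0.4235 - 0.6618)/2 = (-0.2411 - 0.06855i)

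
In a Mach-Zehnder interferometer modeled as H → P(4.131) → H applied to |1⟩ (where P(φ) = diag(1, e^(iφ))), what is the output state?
(0.7746 + 0.4179i)|0⟩ + (0.2254 - 0.4179i)|1⟩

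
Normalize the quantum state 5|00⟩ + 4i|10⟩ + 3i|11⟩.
1/√2|00⟩ + 0.5657i|10⟩ + 0.4243i|11⟩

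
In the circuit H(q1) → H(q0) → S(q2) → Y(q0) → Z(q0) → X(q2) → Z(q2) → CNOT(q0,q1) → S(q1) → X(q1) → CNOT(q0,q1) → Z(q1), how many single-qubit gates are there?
10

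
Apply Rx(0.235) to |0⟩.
0.9931|0⟩ - 0.1172i|1⟩

Rx(0.235) = [[cos(θ/2), −i·sin(θ/2)], [−i·sin(θ/2), cos(θ/2)]]; θ = 0.235, cos(θ/2) ≈ 0.993105, sin(θ/2) ≈ 0.11723.
With a = amp(|0⟩) = 1 and b = amp(|1⟩) = 0:
new amp(|0⟩) = (0.993105)·a + (-0.11723i)·b = 0.9931
new amp(|1⟩) = (-0.11723i)·a + (0.993105)·b = -0.1172i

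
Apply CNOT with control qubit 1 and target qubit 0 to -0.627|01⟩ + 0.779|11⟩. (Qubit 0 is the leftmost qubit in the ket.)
0.779|01⟩ - 0.627|11⟩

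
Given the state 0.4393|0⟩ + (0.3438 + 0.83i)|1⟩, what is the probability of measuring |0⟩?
0.193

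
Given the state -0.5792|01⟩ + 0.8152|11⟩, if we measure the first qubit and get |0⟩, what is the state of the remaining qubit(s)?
-|1⟩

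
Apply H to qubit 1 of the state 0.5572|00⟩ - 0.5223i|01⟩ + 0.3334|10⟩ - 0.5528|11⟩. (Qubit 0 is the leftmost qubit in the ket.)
(0.394 - 0.3693i)|00⟩ + (0.394 + 0.3693i)|01⟩ - 0.1551|10⟩ + 0.6266|11⟩

H on qubit 1 mixes each pair of kets that differ only in qubit 1: amplitudes (a, b) of (|…0…⟩, |…1…⟩) become ((a + b)/√2, (a − b)/√2). Kets absent from the input have amplitude 0.
(|00⟩, |01⟩): (a, b) = (0.5572, -0.5223i) → ((0.394 - 0.3693i), (0.394 + 0.3693i))
(|10⟩, |11⟩): (a, b) = (0.3334, -0.5528) → (-0.1551, 0.6266)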